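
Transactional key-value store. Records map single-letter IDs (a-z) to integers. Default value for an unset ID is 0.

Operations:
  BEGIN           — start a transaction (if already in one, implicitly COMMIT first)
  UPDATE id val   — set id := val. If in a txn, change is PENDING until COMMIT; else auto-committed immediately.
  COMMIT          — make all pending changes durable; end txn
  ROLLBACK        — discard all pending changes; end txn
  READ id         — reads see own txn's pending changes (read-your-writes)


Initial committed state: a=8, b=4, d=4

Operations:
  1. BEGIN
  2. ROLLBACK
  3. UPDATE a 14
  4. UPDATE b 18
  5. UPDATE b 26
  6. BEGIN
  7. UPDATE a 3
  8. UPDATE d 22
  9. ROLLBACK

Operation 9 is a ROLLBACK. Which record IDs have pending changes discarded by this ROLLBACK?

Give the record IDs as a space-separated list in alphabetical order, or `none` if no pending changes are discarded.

Initial committed: {a=8, b=4, d=4}
Op 1: BEGIN: in_txn=True, pending={}
Op 2: ROLLBACK: discarded pending []; in_txn=False
Op 3: UPDATE a=14 (auto-commit; committed a=14)
Op 4: UPDATE b=18 (auto-commit; committed b=18)
Op 5: UPDATE b=26 (auto-commit; committed b=26)
Op 6: BEGIN: in_txn=True, pending={}
Op 7: UPDATE a=3 (pending; pending now {a=3})
Op 8: UPDATE d=22 (pending; pending now {a=3, d=22})
Op 9: ROLLBACK: discarded pending ['a', 'd']; in_txn=False
ROLLBACK at op 9 discards: ['a', 'd']

Answer: a d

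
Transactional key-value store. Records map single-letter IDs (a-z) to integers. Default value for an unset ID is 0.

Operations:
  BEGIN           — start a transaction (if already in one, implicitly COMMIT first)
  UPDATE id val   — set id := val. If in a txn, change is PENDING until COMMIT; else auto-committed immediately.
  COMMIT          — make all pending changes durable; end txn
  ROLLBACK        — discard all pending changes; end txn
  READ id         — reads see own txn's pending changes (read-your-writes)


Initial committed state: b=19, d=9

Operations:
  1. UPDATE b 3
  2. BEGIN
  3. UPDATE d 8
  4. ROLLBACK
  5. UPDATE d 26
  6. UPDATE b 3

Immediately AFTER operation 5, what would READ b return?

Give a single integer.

Initial committed: {b=19, d=9}
Op 1: UPDATE b=3 (auto-commit; committed b=3)
Op 2: BEGIN: in_txn=True, pending={}
Op 3: UPDATE d=8 (pending; pending now {d=8})
Op 4: ROLLBACK: discarded pending ['d']; in_txn=False
Op 5: UPDATE d=26 (auto-commit; committed d=26)
After op 5: visible(b) = 3 (pending={}, committed={b=3, d=26})

Answer: 3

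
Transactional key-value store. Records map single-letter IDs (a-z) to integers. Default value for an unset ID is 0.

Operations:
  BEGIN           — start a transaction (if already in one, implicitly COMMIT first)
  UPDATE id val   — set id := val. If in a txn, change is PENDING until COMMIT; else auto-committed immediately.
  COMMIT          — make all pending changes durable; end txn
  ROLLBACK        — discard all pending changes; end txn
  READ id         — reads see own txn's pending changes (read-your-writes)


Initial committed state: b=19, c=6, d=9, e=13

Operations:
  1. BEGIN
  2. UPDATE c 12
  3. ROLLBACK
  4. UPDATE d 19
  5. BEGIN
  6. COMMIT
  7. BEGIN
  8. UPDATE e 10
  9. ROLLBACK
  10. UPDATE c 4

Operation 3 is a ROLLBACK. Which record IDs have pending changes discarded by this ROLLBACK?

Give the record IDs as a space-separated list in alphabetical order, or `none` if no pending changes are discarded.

Initial committed: {b=19, c=6, d=9, e=13}
Op 1: BEGIN: in_txn=True, pending={}
Op 2: UPDATE c=12 (pending; pending now {c=12})
Op 3: ROLLBACK: discarded pending ['c']; in_txn=False
Op 4: UPDATE d=19 (auto-commit; committed d=19)
Op 5: BEGIN: in_txn=True, pending={}
Op 6: COMMIT: merged [] into committed; committed now {b=19, c=6, d=19, e=13}
Op 7: BEGIN: in_txn=True, pending={}
Op 8: UPDATE e=10 (pending; pending now {e=10})
Op 9: ROLLBACK: discarded pending ['e']; in_txn=False
Op 10: UPDATE c=4 (auto-commit; committed c=4)
ROLLBACK at op 3 discards: ['c']

Answer: c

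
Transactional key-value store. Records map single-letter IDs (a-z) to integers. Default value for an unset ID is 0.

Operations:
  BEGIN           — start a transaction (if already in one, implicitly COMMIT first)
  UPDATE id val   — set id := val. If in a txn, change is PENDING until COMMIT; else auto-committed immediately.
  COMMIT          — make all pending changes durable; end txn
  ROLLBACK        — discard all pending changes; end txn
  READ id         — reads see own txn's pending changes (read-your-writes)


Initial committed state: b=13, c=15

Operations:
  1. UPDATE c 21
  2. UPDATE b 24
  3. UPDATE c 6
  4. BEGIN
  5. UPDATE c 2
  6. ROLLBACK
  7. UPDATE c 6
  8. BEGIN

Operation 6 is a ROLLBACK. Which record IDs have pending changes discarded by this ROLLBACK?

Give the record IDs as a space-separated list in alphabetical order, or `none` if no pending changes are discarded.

Answer: c

Derivation:
Initial committed: {b=13, c=15}
Op 1: UPDATE c=21 (auto-commit; committed c=21)
Op 2: UPDATE b=24 (auto-commit; committed b=24)
Op 3: UPDATE c=6 (auto-commit; committed c=6)
Op 4: BEGIN: in_txn=True, pending={}
Op 5: UPDATE c=2 (pending; pending now {c=2})
Op 6: ROLLBACK: discarded pending ['c']; in_txn=False
Op 7: UPDATE c=6 (auto-commit; committed c=6)
Op 8: BEGIN: in_txn=True, pending={}
ROLLBACK at op 6 discards: ['c']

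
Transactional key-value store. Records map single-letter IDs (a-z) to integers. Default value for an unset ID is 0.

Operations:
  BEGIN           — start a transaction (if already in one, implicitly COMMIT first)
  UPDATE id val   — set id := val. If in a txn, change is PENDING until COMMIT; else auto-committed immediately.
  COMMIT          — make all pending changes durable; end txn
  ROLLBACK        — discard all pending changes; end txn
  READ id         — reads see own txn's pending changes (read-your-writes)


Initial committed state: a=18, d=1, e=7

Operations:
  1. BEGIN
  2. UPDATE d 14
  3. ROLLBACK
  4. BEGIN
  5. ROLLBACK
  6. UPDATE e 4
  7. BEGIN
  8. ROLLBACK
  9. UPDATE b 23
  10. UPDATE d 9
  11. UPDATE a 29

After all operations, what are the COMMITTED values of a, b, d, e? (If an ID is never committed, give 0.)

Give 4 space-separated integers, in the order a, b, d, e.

Answer: 29 23 9 4

Derivation:
Initial committed: {a=18, d=1, e=7}
Op 1: BEGIN: in_txn=True, pending={}
Op 2: UPDATE d=14 (pending; pending now {d=14})
Op 3: ROLLBACK: discarded pending ['d']; in_txn=False
Op 4: BEGIN: in_txn=True, pending={}
Op 5: ROLLBACK: discarded pending []; in_txn=False
Op 6: UPDATE e=4 (auto-commit; committed e=4)
Op 7: BEGIN: in_txn=True, pending={}
Op 8: ROLLBACK: discarded pending []; in_txn=False
Op 9: UPDATE b=23 (auto-commit; committed b=23)
Op 10: UPDATE d=9 (auto-commit; committed d=9)
Op 11: UPDATE a=29 (auto-commit; committed a=29)
Final committed: {a=29, b=23, d=9, e=4}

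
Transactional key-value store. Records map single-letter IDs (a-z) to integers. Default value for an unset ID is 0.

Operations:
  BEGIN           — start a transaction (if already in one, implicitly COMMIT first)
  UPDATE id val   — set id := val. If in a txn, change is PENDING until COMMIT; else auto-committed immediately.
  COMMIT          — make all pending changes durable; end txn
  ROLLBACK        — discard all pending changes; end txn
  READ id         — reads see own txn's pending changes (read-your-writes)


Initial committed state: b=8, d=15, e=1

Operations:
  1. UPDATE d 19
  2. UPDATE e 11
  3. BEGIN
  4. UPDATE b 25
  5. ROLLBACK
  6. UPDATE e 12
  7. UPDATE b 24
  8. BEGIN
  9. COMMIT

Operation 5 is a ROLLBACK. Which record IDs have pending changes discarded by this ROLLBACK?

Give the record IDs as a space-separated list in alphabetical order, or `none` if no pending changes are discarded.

Initial committed: {b=8, d=15, e=1}
Op 1: UPDATE d=19 (auto-commit; committed d=19)
Op 2: UPDATE e=11 (auto-commit; committed e=11)
Op 3: BEGIN: in_txn=True, pending={}
Op 4: UPDATE b=25 (pending; pending now {b=25})
Op 5: ROLLBACK: discarded pending ['b']; in_txn=False
Op 6: UPDATE e=12 (auto-commit; committed e=12)
Op 7: UPDATE b=24 (auto-commit; committed b=24)
Op 8: BEGIN: in_txn=True, pending={}
Op 9: COMMIT: merged [] into committed; committed now {b=24, d=19, e=12}
ROLLBACK at op 5 discards: ['b']

Answer: b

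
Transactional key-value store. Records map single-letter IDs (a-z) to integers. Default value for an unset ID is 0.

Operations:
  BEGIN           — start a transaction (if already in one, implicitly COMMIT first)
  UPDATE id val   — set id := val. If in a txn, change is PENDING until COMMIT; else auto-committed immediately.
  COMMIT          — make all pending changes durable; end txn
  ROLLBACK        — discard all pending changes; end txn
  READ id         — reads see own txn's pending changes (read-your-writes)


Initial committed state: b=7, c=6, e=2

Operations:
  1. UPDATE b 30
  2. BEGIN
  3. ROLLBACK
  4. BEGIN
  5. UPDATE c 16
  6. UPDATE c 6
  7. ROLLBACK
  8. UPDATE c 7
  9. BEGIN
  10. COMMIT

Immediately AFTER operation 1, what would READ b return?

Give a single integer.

Answer: 30

Derivation:
Initial committed: {b=7, c=6, e=2}
Op 1: UPDATE b=30 (auto-commit; committed b=30)
After op 1: visible(b) = 30 (pending={}, committed={b=30, c=6, e=2})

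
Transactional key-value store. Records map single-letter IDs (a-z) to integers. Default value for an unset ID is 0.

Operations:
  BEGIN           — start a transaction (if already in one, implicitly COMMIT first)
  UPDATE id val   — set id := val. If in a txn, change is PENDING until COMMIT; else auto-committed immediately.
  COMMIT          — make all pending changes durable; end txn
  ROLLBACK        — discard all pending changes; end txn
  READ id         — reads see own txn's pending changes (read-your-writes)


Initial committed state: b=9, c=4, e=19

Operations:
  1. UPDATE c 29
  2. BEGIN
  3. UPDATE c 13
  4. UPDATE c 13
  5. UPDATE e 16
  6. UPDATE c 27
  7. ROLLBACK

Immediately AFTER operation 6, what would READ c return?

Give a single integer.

Answer: 27

Derivation:
Initial committed: {b=9, c=4, e=19}
Op 1: UPDATE c=29 (auto-commit; committed c=29)
Op 2: BEGIN: in_txn=True, pending={}
Op 3: UPDATE c=13 (pending; pending now {c=13})
Op 4: UPDATE c=13 (pending; pending now {c=13})
Op 5: UPDATE e=16 (pending; pending now {c=13, e=16})
Op 6: UPDATE c=27 (pending; pending now {c=27, e=16})
After op 6: visible(c) = 27 (pending={c=27, e=16}, committed={b=9, c=29, e=19})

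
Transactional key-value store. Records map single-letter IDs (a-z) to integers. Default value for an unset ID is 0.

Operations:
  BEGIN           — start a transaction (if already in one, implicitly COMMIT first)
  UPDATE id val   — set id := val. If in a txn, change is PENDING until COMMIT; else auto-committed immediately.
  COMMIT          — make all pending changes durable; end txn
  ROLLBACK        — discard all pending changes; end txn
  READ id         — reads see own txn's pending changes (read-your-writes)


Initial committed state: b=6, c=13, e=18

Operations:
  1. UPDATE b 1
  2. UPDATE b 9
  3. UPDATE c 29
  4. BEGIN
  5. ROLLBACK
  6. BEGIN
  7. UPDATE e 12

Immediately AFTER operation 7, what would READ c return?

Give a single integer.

Answer: 29

Derivation:
Initial committed: {b=6, c=13, e=18}
Op 1: UPDATE b=1 (auto-commit; committed b=1)
Op 2: UPDATE b=9 (auto-commit; committed b=9)
Op 3: UPDATE c=29 (auto-commit; committed c=29)
Op 4: BEGIN: in_txn=True, pending={}
Op 5: ROLLBACK: discarded pending []; in_txn=False
Op 6: BEGIN: in_txn=True, pending={}
Op 7: UPDATE e=12 (pending; pending now {e=12})
After op 7: visible(c) = 29 (pending={e=12}, committed={b=9, c=29, e=18})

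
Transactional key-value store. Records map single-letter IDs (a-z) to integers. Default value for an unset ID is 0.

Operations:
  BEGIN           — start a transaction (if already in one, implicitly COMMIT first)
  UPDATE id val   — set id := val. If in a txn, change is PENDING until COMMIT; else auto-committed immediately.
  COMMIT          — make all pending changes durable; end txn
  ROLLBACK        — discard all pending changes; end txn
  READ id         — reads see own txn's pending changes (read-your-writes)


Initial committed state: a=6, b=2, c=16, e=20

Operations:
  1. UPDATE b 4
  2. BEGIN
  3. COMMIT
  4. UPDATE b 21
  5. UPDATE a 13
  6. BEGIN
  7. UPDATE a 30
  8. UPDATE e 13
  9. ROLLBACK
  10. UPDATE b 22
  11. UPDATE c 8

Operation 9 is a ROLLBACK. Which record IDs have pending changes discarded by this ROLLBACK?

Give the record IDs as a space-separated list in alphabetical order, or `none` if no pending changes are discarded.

Initial committed: {a=6, b=2, c=16, e=20}
Op 1: UPDATE b=4 (auto-commit; committed b=4)
Op 2: BEGIN: in_txn=True, pending={}
Op 3: COMMIT: merged [] into committed; committed now {a=6, b=4, c=16, e=20}
Op 4: UPDATE b=21 (auto-commit; committed b=21)
Op 5: UPDATE a=13 (auto-commit; committed a=13)
Op 6: BEGIN: in_txn=True, pending={}
Op 7: UPDATE a=30 (pending; pending now {a=30})
Op 8: UPDATE e=13 (pending; pending now {a=30, e=13})
Op 9: ROLLBACK: discarded pending ['a', 'e']; in_txn=False
Op 10: UPDATE b=22 (auto-commit; committed b=22)
Op 11: UPDATE c=8 (auto-commit; committed c=8)
ROLLBACK at op 9 discards: ['a', 'e']

Answer: a e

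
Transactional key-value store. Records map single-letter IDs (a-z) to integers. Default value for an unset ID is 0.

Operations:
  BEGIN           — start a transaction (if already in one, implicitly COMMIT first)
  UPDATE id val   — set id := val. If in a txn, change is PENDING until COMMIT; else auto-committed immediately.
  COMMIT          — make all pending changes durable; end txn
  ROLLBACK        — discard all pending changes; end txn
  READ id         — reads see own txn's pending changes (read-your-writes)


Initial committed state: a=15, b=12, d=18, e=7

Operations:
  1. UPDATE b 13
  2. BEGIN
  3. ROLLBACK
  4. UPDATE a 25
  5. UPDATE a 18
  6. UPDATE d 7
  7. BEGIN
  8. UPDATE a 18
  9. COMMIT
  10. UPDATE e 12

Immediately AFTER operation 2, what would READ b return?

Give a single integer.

Initial committed: {a=15, b=12, d=18, e=7}
Op 1: UPDATE b=13 (auto-commit; committed b=13)
Op 2: BEGIN: in_txn=True, pending={}
After op 2: visible(b) = 13 (pending={}, committed={a=15, b=13, d=18, e=7})

Answer: 13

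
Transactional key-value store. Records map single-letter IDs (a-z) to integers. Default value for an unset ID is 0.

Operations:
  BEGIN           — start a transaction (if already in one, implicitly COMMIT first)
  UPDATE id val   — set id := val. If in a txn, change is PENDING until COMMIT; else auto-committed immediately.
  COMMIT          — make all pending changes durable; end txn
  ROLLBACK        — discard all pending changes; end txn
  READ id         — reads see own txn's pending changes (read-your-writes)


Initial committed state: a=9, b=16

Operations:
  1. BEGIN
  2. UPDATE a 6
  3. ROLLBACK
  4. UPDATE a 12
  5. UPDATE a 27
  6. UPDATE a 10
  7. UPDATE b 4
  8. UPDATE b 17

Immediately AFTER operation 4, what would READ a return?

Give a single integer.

Initial committed: {a=9, b=16}
Op 1: BEGIN: in_txn=True, pending={}
Op 2: UPDATE a=6 (pending; pending now {a=6})
Op 3: ROLLBACK: discarded pending ['a']; in_txn=False
Op 4: UPDATE a=12 (auto-commit; committed a=12)
After op 4: visible(a) = 12 (pending={}, committed={a=12, b=16})

Answer: 12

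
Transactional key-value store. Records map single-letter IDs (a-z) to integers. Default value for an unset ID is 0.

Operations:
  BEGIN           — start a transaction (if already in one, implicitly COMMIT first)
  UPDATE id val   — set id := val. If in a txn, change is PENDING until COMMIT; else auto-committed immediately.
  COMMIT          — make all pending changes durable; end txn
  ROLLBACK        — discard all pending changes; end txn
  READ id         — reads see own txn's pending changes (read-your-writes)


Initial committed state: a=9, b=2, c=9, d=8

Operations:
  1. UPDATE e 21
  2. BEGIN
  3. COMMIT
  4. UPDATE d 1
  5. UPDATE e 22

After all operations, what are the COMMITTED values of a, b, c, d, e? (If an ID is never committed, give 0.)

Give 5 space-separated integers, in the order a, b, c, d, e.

Initial committed: {a=9, b=2, c=9, d=8}
Op 1: UPDATE e=21 (auto-commit; committed e=21)
Op 2: BEGIN: in_txn=True, pending={}
Op 3: COMMIT: merged [] into committed; committed now {a=9, b=2, c=9, d=8, e=21}
Op 4: UPDATE d=1 (auto-commit; committed d=1)
Op 5: UPDATE e=22 (auto-commit; committed e=22)
Final committed: {a=9, b=2, c=9, d=1, e=22}

Answer: 9 2 9 1 22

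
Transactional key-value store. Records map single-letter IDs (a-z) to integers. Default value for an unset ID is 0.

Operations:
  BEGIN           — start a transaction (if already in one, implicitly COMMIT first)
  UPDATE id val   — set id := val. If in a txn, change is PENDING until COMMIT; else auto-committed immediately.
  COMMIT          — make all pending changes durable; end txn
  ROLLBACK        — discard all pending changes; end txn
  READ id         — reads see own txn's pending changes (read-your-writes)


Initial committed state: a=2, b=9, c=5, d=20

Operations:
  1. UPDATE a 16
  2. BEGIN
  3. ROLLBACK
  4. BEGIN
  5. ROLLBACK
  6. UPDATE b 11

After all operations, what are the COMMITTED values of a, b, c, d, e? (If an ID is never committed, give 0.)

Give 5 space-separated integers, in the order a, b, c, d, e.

Answer: 16 11 5 20 0

Derivation:
Initial committed: {a=2, b=9, c=5, d=20}
Op 1: UPDATE a=16 (auto-commit; committed a=16)
Op 2: BEGIN: in_txn=True, pending={}
Op 3: ROLLBACK: discarded pending []; in_txn=False
Op 4: BEGIN: in_txn=True, pending={}
Op 5: ROLLBACK: discarded pending []; in_txn=False
Op 6: UPDATE b=11 (auto-commit; committed b=11)
Final committed: {a=16, b=11, c=5, d=20}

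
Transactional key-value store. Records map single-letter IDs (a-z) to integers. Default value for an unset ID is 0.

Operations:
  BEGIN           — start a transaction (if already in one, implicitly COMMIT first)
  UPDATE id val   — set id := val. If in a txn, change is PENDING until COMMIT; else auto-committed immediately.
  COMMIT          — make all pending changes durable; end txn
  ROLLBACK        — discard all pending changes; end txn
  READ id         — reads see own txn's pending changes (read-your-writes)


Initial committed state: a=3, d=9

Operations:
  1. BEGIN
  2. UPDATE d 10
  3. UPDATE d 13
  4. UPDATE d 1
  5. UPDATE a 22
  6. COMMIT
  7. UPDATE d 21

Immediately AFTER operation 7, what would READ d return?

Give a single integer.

Initial committed: {a=3, d=9}
Op 1: BEGIN: in_txn=True, pending={}
Op 2: UPDATE d=10 (pending; pending now {d=10})
Op 3: UPDATE d=13 (pending; pending now {d=13})
Op 4: UPDATE d=1 (pending; pending now {d=1})
Op 5: UPDATE a=22 (pending; pending now {a=22, d=1})
Op 6: COMMIT: merged ['a', 'd'] into committed; committed now {a=22, d=1}
Op 7: UPDATE d=21 (auto-commit; committed d=21)
After op 7: visible(d) = 21 (pending={}, committed={a=22, d=21})

Answer: 21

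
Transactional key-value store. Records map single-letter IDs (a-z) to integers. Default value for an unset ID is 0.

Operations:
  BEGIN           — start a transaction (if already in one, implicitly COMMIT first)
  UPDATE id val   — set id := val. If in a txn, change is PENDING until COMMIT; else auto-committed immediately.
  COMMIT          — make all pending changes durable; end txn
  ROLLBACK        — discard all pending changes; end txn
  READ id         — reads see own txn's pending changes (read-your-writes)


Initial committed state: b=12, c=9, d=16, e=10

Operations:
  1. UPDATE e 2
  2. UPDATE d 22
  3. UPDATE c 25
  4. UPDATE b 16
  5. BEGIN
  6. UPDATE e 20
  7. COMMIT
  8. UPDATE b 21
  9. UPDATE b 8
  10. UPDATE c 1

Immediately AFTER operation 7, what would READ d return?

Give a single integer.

Answer: 22

Derivation:
Initial committed: {b=12, c=9, d=16, e=10}
Op 1: UPDATE e=2 (auto-commit; committed e=2)
Op 2: UPDATE d=22 (auto-commit; committed d=22)
Op 3: UPDATE c=25 (auto-commit; committed c=25)
Op 4: UPDATE b=16 (auto-commit; committed b=16)
Op 5: BEGIN: in_txn=True, pending={}
Op 6: UPDATE e=20 (pending; pending now {e=20})
Op 7: COMMIT: merged ['e'] into committed; committed now {b=16, c=25, d=22, e=20}
After op 7: visible(d) = 22 (pending={}, committed={b=16, c=25, d=22, e=20})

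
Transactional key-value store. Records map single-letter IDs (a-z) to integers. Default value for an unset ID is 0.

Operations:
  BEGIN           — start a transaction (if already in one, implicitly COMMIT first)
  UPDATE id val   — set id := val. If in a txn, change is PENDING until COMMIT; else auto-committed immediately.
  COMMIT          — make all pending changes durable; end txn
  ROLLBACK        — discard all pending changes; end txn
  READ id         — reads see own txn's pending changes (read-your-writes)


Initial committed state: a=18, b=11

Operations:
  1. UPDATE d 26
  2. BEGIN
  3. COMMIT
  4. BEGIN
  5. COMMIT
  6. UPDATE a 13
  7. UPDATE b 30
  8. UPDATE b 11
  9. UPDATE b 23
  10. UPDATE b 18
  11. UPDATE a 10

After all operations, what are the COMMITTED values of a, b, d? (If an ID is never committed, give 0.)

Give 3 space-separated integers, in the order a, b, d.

Initial committed: {a=18, b=11}
Op 1: UPDATE d=26 (auto-commit; committed d=26)
Op 2: BEGIN: in_txn=True, pending={}
Op 3: COMMIT: merged [] into committed; committed now {a=18, b=11, d=26}
Op 4: BEGIN: in_txn=True, pending={}
Op 5: COMMIT: merged [] into committed; committed now {a=18, b=11, d=26}
Op 6: UPDATE a=13 (auto-commit; committed a=13)
Op 7: UPDATE b=30 (auto-commit; committed b=30)
Op 8: UPDATE b=11 (auto-commit; committed b=11)
Op 9: UPDATE b=23 (auto-commit; committed b=23)
Op 10: UPDATE b=18 (auto-commit; committed b=18)
Op 11: UPDATE a=10 (auto-commit; committed a=10)
Final committed: {a=10, b=18, d=26}

Answer: 10 18 26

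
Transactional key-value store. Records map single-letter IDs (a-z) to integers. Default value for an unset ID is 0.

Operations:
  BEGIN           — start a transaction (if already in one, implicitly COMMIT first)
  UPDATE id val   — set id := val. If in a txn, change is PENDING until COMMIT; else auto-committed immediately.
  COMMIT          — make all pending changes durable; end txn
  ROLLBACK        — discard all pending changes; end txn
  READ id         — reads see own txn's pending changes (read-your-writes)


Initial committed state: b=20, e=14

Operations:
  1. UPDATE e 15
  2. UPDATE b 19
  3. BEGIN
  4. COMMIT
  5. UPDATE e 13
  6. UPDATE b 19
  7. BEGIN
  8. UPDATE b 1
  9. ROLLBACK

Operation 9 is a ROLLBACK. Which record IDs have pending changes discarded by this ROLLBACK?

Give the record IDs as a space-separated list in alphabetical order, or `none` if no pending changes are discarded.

Initial committed: {b=20, e=14}
Op 1: UPDATE e=15 (auto-commit; committed e=15)
Op 2: UPDATE b=19 (auto-commit; committed b=19)
Op 3: BEGIN: in_txn=True, pending={}
Op 4: COMMIT: merged [] into committed; committed now {b=19, e=15}
Op 5: UPDATE e=13 (auto-commit; committed e=13)
Op 6: UPDATE b=19 (auto-commit; committed b=19)
Op 7: BEGIN: in_txn=True, pending={}
Op 8: UPDATE b=1 (pending; pending now {b=1})
Op 9: ROLLBACK: discarded pending ['b']; in_txn=False
ROLLBACK at op 9 discards: ['b']

Answer: b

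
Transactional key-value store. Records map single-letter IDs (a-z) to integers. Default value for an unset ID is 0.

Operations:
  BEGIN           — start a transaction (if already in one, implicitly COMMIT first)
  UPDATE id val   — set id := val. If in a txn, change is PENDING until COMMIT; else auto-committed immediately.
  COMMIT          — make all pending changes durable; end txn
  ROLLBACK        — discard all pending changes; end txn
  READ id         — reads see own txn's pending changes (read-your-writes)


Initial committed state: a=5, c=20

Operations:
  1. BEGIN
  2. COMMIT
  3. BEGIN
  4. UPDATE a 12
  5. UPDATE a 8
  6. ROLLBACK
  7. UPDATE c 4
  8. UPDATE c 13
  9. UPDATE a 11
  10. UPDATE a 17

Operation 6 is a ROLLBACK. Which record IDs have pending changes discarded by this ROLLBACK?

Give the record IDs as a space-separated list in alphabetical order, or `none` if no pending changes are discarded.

Initial committed: {a=5, c=20}
Op 1: BEGIN: in_txn=True, pending={}
Op 2: COMMIT: merged [] into committed; committed now {a=5, c=20}
Op 3: BEGIN: in_txn=True, pending={}
Op 4: UPDATE a=12 (pending; pending now {a=12})
Op 5: UPDATE a=8 (pending; pending now {a=8})
Op 6: ROLLBACK: discarded pending ['a']; in_txn=False
Op 7: UPDATE c=4 (auto-commit; committed c=4)
Op 8: UPDATE c=13 (auto-commit; committed c=13)
Op 9: UPDATE a=11 (auto-commit; committed a=11)
Op 10: UPDATE a=17 (auto-commit; committed a=17)
ROLLBACK at op 6 discards: ['a']

Answer: a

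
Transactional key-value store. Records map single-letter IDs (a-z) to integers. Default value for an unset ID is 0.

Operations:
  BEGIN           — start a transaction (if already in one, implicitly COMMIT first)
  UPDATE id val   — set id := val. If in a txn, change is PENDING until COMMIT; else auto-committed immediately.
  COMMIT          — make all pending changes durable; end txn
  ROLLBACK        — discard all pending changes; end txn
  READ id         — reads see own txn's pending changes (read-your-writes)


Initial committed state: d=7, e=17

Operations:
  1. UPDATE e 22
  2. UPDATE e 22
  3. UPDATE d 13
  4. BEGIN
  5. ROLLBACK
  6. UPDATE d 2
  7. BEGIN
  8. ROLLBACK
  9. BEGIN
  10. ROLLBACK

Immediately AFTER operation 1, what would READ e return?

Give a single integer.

Answer: 22

Derivation:
Initial committed: {d=7, e=17}
Op 1: UPDATE e=22 (auto-commit; committed e=22)
After op 1: visible(e) = 22 (pending={}, committed={d=7, e=22})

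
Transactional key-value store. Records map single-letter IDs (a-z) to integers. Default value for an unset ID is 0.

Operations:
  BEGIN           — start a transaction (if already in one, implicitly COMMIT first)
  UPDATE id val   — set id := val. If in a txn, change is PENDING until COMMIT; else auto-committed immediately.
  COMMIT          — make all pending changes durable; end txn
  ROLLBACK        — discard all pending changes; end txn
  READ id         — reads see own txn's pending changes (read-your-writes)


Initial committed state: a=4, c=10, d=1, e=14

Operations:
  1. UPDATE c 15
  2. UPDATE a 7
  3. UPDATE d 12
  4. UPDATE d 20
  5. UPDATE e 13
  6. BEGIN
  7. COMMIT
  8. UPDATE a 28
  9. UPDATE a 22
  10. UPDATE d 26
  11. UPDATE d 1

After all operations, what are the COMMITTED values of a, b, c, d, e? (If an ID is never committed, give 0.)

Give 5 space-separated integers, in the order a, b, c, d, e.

Answer: 22 0 15 1 13

Derivation:
Initial committed: {a=4, c=10, d=1, e=14}
Op 1: UPDATE c=15 (auto-commit; committed c=15)
Op 2: UPDATE a=7 (auto-commit; committed a=7)
Op 3: UPDATE d=12 (auto-commit; committed d=12)
Op 4: UPDATE d=20 (auto-commit; committed d=20)
Op 5: UPDATE e=13 (auto-commit; committed e=13)
Op 6: BEGIN: in_txn=True, pending={}
Op 7: COMMIT: merged [] into committed; committed now {a=7, c=15, d=20, e=13}
Op 8: UPDATE a=28 (auto-commit; committed a=28)
Op 9: UPDATE a=22 (auto-commit; committed a=22)
Op 10: UPDATE d=26 (auto-commit; committed d=26)
Op 11: UPDATE d=1 (auto-commit; committed d=1)
Final committed: {a=22, c=15, d=1, e=13}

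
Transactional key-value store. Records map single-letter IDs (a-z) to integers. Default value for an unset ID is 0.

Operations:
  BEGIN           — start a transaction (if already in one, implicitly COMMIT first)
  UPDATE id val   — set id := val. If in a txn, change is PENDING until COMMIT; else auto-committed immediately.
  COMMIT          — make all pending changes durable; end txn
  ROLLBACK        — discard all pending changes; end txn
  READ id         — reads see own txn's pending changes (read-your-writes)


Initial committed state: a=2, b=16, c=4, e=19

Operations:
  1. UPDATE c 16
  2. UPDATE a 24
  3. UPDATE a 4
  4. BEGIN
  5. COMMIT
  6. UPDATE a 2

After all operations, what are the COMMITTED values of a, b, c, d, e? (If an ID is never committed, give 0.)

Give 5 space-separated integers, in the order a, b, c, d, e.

Answer: 2 16 16 0 19

Derivation:
Initial committed: {a=2, b=16, c=4, e=19}
Op 1: UPDATE c=16 (auto-commit; committed c=16)
Op 2: UPDATE a=24 (auto-commit; committed a=24)
Op 3: UPDATE a=4 (auto-commit; committed a=4)
Op 4: BEGIN: in_txn=True, pending={}
Op 5: COMMIT: merged [] into committed; committed now {a=4, b=16, c=16, e=19}
Op 6: UPDATE a=2 (auto-commit; committed a=2)
Final committed: {a=2, b=16, c=16, e=19}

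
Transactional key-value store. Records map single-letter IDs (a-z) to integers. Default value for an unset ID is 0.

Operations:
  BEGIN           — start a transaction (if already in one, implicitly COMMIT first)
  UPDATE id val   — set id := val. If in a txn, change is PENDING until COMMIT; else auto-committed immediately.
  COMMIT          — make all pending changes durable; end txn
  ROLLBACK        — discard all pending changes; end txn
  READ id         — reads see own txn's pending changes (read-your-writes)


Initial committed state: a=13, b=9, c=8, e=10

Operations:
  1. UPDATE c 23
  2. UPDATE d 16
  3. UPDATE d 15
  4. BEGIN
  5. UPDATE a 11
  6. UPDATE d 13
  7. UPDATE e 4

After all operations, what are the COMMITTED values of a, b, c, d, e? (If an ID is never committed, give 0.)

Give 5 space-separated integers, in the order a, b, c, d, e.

Initial committed: {a=13, b=9, c=8, e=10}
Op 1: UPDATE c=23 (auto-commit; committed c=23)
Op 2: UPDATE d=16 (auto-commit; committed d=16)
Op 3: UPDATE d=15 (auto-commit; committed d=15)
Op 4: BEGIN: in_txn=True, pending={}
Op 5: UPDATE a=11 (pending; pending now {a=11})
Op 6: UPDATE d=13 (pending; pending now {a=11, d=13})
Op 7: UPDATE e=4 (pending; pending now {a=11, d=13, e=4})
Final committed: {a=13, b=9, c=23, d=15, e=10}

Answer: 13 9 23 15 10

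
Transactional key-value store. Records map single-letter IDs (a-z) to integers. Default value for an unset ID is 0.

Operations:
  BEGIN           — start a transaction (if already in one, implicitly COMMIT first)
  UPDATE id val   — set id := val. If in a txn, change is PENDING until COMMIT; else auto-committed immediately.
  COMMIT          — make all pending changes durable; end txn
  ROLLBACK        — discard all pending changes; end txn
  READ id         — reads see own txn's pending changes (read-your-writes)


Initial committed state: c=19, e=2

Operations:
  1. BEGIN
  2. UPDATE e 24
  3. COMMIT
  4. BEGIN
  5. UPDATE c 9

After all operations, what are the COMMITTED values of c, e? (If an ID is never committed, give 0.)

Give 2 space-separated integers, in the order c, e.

Initial committed: {c=19, e=2}
Op 1: BEGIN: in_txn=True, pending={}
Op 2: UPDATE e=24 (pending; pending now {e=24})
Op 3: COMMIT: merged ['e'] into committed; committed now {c=19, e=24}
Op 4: BEGIN: in_txn=True, pending={}
Op 5: UPDATE c=9 (pending; pending now {c=9})
Final committed: {c=19, e=24}

Answer: 19 24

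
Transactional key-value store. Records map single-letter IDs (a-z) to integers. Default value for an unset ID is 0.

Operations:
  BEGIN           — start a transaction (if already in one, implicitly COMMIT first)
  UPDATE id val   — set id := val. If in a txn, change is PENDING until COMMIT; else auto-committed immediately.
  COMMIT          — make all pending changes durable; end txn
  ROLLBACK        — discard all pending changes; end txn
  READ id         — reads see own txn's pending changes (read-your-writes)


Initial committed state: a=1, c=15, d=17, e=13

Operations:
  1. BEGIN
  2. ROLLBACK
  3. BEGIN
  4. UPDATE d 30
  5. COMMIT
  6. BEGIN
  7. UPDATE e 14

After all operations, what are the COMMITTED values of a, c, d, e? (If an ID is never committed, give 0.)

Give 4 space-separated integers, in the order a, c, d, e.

Answer: 1 15 30 13

Derivation:
Initial committed: {a=1, c=15, d=17, e=13}
Op 1: BEGIN: in_txn=True, pending={}
Op 2: ROLLBACK: discarded pending []; in_txn=False
Op 3: BEGIN: in_txn=True, pending={}
Op 4: UPDATE d=30 (pending; pending now {d=30})
Op 5: COMMIT: merged ['d'] into committed; committed now {a=1, c=15, d=30, e=13}
Op 6: BEGIN: in_txn=True, pending={}
Op 7: UPDATE e=14 (pending; pending now {e=14})
Final committed: {a=1, c=15, d=30, e=13}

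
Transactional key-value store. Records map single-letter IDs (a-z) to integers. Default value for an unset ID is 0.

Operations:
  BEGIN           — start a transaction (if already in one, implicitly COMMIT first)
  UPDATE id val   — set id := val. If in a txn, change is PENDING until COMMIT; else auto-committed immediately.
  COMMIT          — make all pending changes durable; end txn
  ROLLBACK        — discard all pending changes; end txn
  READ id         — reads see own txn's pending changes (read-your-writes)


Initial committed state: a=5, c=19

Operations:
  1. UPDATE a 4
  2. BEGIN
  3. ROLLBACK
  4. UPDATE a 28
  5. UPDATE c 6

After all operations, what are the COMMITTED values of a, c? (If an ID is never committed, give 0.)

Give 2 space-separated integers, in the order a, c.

Initial committed: {a=5, c=19}
Op 1: UPDATE a=4 (auto-commit; committed a=4)
Op 2: BEGIN: in_txn=True, pending={}
Op 3: ROLLBACK: discarded pending []; in_txn=False
Op 4: UPDATE a=28 (auto-commit; committed a=28)
Op 5: UPDATE c=6 (auto-commit; committed c=6)
Final committed: {a=28, c=6}

Answer: 28 6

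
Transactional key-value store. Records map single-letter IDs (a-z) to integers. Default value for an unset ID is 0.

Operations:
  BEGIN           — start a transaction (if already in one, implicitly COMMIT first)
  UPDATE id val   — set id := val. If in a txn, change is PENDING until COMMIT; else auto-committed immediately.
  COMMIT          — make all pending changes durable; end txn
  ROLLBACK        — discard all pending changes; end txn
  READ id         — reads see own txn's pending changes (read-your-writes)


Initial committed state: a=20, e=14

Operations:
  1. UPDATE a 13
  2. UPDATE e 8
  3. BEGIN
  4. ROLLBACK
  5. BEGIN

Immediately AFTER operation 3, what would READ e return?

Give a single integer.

Initial committed: {a=20, e=14}
Op 1: UPDATE a=13 (auto-commit; committed a=13)
Op 2: UPDATE e=8 (auto-commit; committed e=8)
Op 3: BEGIN: in_txn=True, pending={}
After op 3: visible(e) = 8 (pending={}, committed={a=13, e=8})

Answer: 8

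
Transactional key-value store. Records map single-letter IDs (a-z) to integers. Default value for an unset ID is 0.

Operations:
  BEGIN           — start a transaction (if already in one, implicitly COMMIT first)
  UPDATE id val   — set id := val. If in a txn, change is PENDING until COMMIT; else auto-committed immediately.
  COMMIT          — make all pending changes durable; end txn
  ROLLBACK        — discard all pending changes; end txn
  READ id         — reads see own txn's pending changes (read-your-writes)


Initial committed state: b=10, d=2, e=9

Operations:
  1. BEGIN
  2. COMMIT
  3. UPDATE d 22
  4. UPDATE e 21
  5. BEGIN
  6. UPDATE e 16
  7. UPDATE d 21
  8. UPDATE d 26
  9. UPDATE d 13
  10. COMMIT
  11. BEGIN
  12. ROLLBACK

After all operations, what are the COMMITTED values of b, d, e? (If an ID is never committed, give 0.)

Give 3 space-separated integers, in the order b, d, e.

Initial committed: {b=10, d=2, e=9}
Op 1: BEGIN: in_txn=True, pending={}
Op 2: COMMIT: merged [] into committed; committed now {b=10, d=2, e=9}
Op 3: UPDATE d=22 (auto-commit; committed d=22)
Op 4: UPDATE e=21 (auto-commit; committed e=21)
Op 5: BEGIN: in_txn=True, pending={}
Op 6: UPDATE e=16 (pending; pending now {e=16})
Op 7: UPDATE d=21 (pending; pending now {d=21, e=16})
Op 8: UPDATE d=26 (pending; pending now {d=26, e=16})
Op 9: UPDATE d=13 (pending; pending now {d=13, e=16})
Op 10: COMMIT: merged ['d', 'e'] into committed; committed now {b=10, d=13, e=16}
Op 11: BEGIN: in_txn=True, pending={}
Op 12: ROLLBACK: discarded pending []; in_txn=False
Final committed: {b=10, d=13, e=16}

Answer: 10 13 16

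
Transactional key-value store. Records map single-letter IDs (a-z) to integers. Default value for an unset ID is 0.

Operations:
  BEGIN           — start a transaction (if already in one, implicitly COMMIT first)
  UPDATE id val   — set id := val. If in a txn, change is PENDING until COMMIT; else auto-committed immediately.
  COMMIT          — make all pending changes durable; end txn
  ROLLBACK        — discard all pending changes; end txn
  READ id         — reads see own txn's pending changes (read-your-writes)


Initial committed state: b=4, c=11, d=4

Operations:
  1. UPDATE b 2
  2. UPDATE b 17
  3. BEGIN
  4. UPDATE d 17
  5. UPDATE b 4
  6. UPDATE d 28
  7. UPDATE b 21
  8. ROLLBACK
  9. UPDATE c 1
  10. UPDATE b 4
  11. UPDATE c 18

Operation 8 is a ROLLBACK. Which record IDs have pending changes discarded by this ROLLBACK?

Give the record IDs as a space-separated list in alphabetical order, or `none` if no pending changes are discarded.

Answer: b d

Derivation:
Initial committed: {b=4, c=11, d=4}
Op 1: UPDATE b=2 (auto-commit; committed b=2)
Op 2: UPDATE b=17 (auto-commit; committed b=17)
Op 3: BEGIN: in_txn=True, pending={}
Op 4: UPDATE d=17 (pending; pending now {d=17})
Op 5: UPDATE b=4 (pending; pending now {b=4, d=17})
Op 6: UPDATE d=28 (pending; pending now {b=4, d=28})
Op 7: UPDATE b=21 (pending; pending now {b=21, d=28})
Op 8: ROLLBACK: discarded pending ['b', 'd']; in_txn=False
Op 9: UPDATE c=1 (auto-commit; committed c=1)
Op 10: UPDATE b=4 (auto-commit; committed b=4)
Op 11: UPDATE c=18 (auto-commit; committed c=18)
ROLLBACK at op 8 discards: ['b', 'd']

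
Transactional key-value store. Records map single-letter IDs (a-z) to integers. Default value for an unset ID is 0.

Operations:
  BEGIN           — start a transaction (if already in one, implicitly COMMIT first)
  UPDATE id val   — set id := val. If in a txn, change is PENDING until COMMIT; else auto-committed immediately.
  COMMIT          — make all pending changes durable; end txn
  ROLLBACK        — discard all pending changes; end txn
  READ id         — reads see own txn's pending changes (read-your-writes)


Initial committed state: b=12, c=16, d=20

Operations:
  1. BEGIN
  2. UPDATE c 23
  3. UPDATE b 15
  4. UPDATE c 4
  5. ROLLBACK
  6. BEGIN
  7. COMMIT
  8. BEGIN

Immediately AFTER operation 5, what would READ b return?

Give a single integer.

Initial committed: {b=12, c=16, d=20}
Op 1: BEGIN: in_txn=True, pending={}
Op 2: UPDATE c=23 (pending; pending now {c=23})
Op 3: UPDATE b=15 (pending; pending now {b=15, c=23})
Op 4: UPDATE c=4 (pending; pending now {b=15, c=4})
Op 5: ROLLBACK: discarded pending ['b', 'c']; in_txn=False
After op 5: visible(b) = 12 (pending={}, committed={b=12, c=16, d=20})

Answer: 12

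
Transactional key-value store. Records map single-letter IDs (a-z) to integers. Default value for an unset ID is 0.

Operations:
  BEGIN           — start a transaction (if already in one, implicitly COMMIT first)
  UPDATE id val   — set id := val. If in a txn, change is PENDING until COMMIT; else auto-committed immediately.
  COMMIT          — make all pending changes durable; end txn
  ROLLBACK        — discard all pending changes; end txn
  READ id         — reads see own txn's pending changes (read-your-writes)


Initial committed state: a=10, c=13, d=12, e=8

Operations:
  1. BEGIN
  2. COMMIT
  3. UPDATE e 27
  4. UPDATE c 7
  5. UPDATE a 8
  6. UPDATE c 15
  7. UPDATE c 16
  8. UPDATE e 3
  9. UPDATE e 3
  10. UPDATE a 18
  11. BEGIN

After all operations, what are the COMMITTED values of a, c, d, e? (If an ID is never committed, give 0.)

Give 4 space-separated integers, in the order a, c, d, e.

Answer: 18 16 12 3

Derivation:
Initial committed: {a=10, c=13, d=12, e=8}
Op 1: BEGIN: in_txn=True, pending={}
Op 2: COMMIT: merged [] into committed; committed now {a=10, c=13, d=12, e=8}
Op 3: UPDATE e=27 (auto-commit; committed e=27)
Op 4: UPDATE c=7 (auto-commit; committed c=7)
Op 5: UPDATE a=8 (auto-commit; committed a=8)
Op 6: UPDATE c=15 (auto-commit; committed c=15)
Op 7: UPDATE c=16 (auto-commit; committed c=16)
Op 8: UPDATE e=3 (auto-commit; committed e=3)
Op 9: UPDATE e=3 (auto-commit; committed e=3)
Op 10: UPDATE a=18 (auto-commit; committed a=18)
Op 11: BEGIN: in_txn=True, pending={}
Final committed: {a=18, c=16, d=12, e=3}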